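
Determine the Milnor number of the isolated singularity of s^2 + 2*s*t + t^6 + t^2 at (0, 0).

The Hessian of f at 0 is [[2, 2], [2, 2]] with rank 1, so corank 1. A Groebner basis of the Jacobian ideal J(f) in C{s,t} is {t^5, s + t}; counting standard monomials gives mu = 5. Corank 1: A-series; mu = 5 gives A_5.

5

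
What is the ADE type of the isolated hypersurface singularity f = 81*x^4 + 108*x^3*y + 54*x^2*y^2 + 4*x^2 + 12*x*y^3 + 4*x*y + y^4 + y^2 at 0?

The Hessian of f at 0 is [[8, 4], [4, 2]] with rank 1, so corank 1. A Groebner basis of the Jacobian ideal J(f) in C{x,y} is {y^3, x + y/2}; counting standard monomials gives mu = 3. Corank 1: A-series; mu = 3 gives A_3.

A3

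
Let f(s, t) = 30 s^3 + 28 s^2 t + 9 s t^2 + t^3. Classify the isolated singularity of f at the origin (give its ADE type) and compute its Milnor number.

Type D4, Milnor number mu = 4.

The Hessian of f at 0 has rank 0. Corank 2; j^3 = (3*s + t)*(10*s^2 + 6*s*t + t^2) splits into three distinct lines over C (the quadratic factor has nonzero discriminant), so D_4.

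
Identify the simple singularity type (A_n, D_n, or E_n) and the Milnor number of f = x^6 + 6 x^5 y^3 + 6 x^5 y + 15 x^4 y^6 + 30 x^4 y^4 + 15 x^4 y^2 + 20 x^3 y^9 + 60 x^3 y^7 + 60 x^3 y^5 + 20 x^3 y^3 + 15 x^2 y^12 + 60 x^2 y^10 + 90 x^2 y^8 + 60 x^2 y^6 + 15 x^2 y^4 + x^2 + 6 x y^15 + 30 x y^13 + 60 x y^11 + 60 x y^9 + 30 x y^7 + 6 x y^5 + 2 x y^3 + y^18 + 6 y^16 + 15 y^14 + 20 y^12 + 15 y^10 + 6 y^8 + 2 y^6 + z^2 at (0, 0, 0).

Type A_{5}, Milnor number mu = 5.

The Hessian of f at 0 is [[2, 0, 0], [0, 0, 0], [0, 0, 2]] with rank 2, so corank 1. A Groebner basis of the Jacobian ideal J(f) in C{x,y,z} is {x*y^2, x + y^3, x^2, z}; counting standard monomials gives mu = 5. Corank 1: A-series; mu = 5 gives A_5.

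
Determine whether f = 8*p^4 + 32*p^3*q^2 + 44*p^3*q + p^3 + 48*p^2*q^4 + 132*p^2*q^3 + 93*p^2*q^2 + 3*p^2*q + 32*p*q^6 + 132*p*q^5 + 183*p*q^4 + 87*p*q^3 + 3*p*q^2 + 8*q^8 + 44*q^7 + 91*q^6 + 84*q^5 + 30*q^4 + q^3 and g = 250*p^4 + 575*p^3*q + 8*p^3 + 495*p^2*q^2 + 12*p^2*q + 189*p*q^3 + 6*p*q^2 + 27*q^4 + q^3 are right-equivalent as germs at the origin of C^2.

The Hessian of f at 0 has rank 0. Corank 2; j^3 = (p + q)^3 is a perfect cube, so E-series; the 4-jet and mu = 7 give E_7. The Hessian of g at 0 has rank 0. Corank 2; j^3 = (2*p + q)^3 is a perfect cube, so E-series; the 4-jet and mu = 7 give E_7. Both have type E_7, hence right-equivalent.

Yes.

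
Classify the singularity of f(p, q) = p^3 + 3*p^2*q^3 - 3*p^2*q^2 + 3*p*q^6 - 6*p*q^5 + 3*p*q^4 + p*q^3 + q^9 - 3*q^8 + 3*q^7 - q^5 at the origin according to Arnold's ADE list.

The Hessian of f at 0 is [[0, 0], [0, 0]] with rank 0, so corank 2. A Groebner basis of the Jacobian ideal J(f) in C{p,q} is {-p^2 + q^4 - q^3/3, p^3, p^2*q + p^2/3 + q^3/9, -p^2 + p*q^2 - q^3/3}; counting standard monomials gives mu = 7. Corank 2; j^3 = p^3 is a perfect cube, so E-series; the 4-jet and mu = 7 give E_7.

E_{7}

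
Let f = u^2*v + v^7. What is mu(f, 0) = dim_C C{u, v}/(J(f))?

8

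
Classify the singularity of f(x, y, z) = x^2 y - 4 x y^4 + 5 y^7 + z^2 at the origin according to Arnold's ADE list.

D_8

The Hessian of f at 0 has rank 1. Corank 2; j^3 = x^2*y has shape L^2 M (L != M), so D-series; mu = 8 gives D_8.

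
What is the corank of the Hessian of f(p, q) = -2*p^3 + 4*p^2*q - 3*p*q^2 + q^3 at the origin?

2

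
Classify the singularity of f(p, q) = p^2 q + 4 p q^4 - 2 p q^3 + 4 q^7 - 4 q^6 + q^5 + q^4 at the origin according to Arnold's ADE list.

The Hessian of f at 0 is [[0, 0], [0, 0]] with rank 0, so corank 2. A Groebner basis of the Jacobian ideal J(f) in C{p,q} is {p*q^2, -p*q + q^3, p^2 + 4*p*q}; counting standard monomials gives mu = 5. Corank 2; j^3 = p^2*q has shape L^2 M (L != M), so D-series; mu = 5 gives D_5.

D_5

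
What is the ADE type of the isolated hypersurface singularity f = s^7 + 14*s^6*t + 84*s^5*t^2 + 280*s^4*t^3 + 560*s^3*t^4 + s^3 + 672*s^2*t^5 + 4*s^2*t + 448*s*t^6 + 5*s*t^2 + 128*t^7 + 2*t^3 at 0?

D_8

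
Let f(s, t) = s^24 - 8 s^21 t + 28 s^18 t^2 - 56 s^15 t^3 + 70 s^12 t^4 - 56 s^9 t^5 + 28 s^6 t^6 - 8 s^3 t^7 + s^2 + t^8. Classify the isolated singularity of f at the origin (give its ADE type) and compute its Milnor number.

The Hessian of f at 0 has rank 1. Corank 1: A-series; mu = 7 gives A_7.

Type A_{7}, Milnor number mu = 7.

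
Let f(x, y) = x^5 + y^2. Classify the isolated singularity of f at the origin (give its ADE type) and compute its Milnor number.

The Hessian of f at 0 has rank 1. Corank 1: A-series; mu = 4 gives A_4.

Type A4, Milnor number mu = 4.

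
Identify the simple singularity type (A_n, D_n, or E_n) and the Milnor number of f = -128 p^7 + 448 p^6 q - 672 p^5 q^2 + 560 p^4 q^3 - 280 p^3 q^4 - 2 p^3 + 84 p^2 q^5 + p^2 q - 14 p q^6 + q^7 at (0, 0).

The Hessian of f at 0 is [[0, 0], [0, 0]] with rank 0, so corank 2. A Groebner basis of the Jacobian ideal J(f) in C{p,q} is {p*q/14 + q^6, p*q^2, p^2 - p*q/2}; counting standard monomials gives mu = 8. Corank 2; j^3 = -p^2*(2*p - q) has shape L^2 M (L != M), so D-series; mu = 8 gives D_8.

Type D8, Milnor number mu = 8.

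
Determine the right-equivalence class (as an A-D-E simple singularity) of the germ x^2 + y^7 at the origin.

A_6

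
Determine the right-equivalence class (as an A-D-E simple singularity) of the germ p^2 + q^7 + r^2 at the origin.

A_6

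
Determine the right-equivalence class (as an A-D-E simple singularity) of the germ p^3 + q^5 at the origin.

The Hessian of f at 0 has rank 0. Corank 2; j^3 = p^3 is a perfect cube, so E-series; the 5-jet and mu = 8 give E_8.

E8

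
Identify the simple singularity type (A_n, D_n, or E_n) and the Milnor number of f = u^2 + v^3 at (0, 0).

The Hessian of f at 0 has rank 1. Corank 1: A-series; mu = 2 gives A_2.

Type A_2, Milnor number mu = 2.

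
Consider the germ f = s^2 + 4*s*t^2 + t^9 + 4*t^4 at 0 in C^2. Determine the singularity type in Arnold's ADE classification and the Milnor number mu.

Type A8, Milnor number mu = 8.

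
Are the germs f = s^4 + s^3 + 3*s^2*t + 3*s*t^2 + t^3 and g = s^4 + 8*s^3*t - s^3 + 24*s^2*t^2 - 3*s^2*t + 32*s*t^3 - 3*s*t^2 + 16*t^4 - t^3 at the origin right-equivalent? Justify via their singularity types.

Yes.

The Hessian of f at 0 has rank 0. Corank 2; j^3 = (s + t)^3 is a perfect cube, so E-series; the 4-jet and mu = 6 give E_6. The Hessian of g at 0 has rank 0. Corank 2; j^3 = -(s + t)^3 is a perfect cube, so E-series; the 4-jet and mu = 6 give E_6. Both have type E_6, hence right-equivalent.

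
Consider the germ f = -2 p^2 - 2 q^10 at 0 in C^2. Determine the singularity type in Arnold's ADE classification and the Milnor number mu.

Type A_{9}, Milnor number mu = 9.

The Hessian of f at 0 is [[-4, 0], [0, 0]] with rank 1, so corank 1. A Groebner basis of the Jacobian ideal J(f) in C{p,q} is {q^9, p}; counting standard monomials gives mu = 9. Corank 1: A-series; mu = 9 gives A_9.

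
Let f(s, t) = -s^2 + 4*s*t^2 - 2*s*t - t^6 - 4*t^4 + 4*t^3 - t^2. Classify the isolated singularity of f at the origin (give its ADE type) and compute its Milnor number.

Type A_{5}, Milnor number mu = 5.

The Hessian of f at 0 has rank 1. Corank 1: A-series; mu = 5 gives A_5.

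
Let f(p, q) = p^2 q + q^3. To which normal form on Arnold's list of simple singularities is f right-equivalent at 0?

The Hessian of f at 0 has rank 0. Corank 2; j^3 = q*(p^2 + q^2) splits into three distinct lines over C (the quadratic factor has nonzero discriminant), so D_4.

D_{4}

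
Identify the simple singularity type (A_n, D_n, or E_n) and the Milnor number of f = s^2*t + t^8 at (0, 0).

Type D_{9}, Milnor number mu = 9.

The Hessian of f at 0 is [[0, 0], [0, 0]] with rank 0, so corank 2. A Groebner basis of the Jacobian ideal J(f) in C{s,t} is {s^2/8 + t^7, s^3, s*t}; counting standard monomials gives mu = 9. Corank 2; j^3 = s^2*t has shape L^2 M (L != M), so D-series; mu = 9 gives D_9.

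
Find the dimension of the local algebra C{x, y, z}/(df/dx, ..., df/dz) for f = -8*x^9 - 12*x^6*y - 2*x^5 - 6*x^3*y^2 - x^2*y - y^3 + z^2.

4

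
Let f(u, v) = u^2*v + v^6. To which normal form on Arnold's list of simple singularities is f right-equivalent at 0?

D_7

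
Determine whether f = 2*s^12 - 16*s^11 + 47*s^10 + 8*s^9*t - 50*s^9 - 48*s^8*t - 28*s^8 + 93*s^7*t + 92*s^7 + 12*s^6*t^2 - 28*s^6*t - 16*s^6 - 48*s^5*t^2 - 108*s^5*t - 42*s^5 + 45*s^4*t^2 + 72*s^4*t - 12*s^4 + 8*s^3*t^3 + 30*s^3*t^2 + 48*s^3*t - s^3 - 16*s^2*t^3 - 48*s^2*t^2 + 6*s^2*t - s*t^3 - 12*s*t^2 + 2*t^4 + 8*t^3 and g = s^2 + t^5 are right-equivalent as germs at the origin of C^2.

No.

The Hessian of f at 0 is [[0, 0], [0, 0]] with rank 0, so corank 2. A Groebner basis of the Jacobian ideal J(f) in C{s,t} is {-3*s^2/824 + 3*s*t/206 + t^4 - t^3/824 - 3*t^2/206, s^3 + 291*s^2/412 - 291*s*t/103 - 3199*t^3/412 + 291*t^2/103, s^2*t + 193*s^2/824 - 193*s*t/206 - 9695*t^3/2472 + 193*t^2/206, 6*s^2/103 + s*t^2 - 24*s*t/103 - 204*t^3/103 + 24*t^2/103}; counting standard monomials gives mu = 7. Corank 2; j^3 = -(s - 2*t)^3 is a perfect cube, so E-series; the 4-jet and mu = 7 give E_7. The Hessian of g at 0 is [[2, 0], [0, 0]] with rank 1, so corank 1. A Groebner basis of the Jacobian ideal J(g) in C{s,t} is {t^4, s}; counting standard monomials gives mu = 4. Corank 1: A-series; mu = 4 gives A_4. f is E_7 but g is A_4, hence not right-equivalent.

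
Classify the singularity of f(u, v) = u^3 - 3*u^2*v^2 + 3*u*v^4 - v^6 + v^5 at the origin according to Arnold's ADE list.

E_{8}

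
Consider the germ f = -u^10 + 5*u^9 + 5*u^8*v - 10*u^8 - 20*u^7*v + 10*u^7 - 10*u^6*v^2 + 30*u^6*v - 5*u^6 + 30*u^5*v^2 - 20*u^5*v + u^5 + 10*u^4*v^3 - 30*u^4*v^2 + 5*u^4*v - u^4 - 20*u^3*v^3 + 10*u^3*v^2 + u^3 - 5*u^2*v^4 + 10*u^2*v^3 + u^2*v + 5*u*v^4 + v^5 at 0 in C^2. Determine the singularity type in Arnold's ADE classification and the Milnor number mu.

The Hessian of f at 0 is [[0, 0], [0, 0]] with rank 0, so corank 2. A Groebner basis of the Jacobian ideal J(f) in C{u,v} is {-u*v/5 + v^4, u*v^2, u^2 + u*v}; counting standard monomials gives mu = 6. Corank 2; j^3 = u^2*(u + v) has shape L^2 M (L != M), so D-series; mu = 6 gives D_6.

Type D6, Milnor number mu = 6.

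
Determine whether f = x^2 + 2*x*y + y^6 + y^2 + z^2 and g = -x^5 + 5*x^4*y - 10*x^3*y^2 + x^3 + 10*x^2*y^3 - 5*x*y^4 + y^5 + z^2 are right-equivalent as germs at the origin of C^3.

No.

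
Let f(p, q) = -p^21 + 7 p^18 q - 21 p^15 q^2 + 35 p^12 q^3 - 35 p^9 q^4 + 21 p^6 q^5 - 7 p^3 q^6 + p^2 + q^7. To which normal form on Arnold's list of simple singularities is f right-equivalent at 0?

A_6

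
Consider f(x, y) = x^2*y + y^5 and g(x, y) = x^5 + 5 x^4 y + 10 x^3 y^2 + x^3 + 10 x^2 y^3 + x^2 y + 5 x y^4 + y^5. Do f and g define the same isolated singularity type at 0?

The Hessian of f at 0 is [[0, 0], [0, 0]] with rank 0, so corank 2. A Groebner basis of the Jacobian ideal J(f) in C{x,y} is {x^2/5 + y^4, x^3, x*y}; counting standard monomials gives mu = 6. Corank 2; j^3 = x^2*y has shape L^2 M (L != M), so D-series; mu = 6 gives D_6. The Hessian of g at 0 is [[0, 0], [0, 0]] with rank 0, so corank 2. A Groebner basis of the Jacobian ideal J(g) in C{x,y} is {-x*y/5 + y^4, x*y^2, x^2 + x*y}; counting standard monomials gives mu = 6. Corank 2; j^3 = x^2*(x + y) has shape L^2 M (L != M), so D-series; mu = 6 gives D_6. Both have type D_6, hence right-equivalent.

Yes.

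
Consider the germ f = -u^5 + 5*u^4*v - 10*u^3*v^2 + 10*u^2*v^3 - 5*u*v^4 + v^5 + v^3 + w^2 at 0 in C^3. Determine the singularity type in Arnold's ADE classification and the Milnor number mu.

The Hessian of f at 0 has rank 1. Corank 2; j^3 = v^3 is a perfect cube, so E-series; the 5-jet and mu = 8 give E_8.

Type E_8, Milnor number mu = 8.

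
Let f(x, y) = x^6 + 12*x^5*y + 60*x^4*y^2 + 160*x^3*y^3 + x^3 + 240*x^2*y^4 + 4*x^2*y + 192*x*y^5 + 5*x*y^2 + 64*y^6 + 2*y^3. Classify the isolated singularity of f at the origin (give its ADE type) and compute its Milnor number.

Type D_{7}, Milnor number mu = 7.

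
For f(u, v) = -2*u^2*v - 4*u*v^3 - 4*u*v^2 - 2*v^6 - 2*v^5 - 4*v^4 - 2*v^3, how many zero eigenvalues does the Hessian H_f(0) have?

2

Hessian at 0 has rank 0.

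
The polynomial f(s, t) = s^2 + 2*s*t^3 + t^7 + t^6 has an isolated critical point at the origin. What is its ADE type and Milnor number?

Type A6, Milnor number mu = 6.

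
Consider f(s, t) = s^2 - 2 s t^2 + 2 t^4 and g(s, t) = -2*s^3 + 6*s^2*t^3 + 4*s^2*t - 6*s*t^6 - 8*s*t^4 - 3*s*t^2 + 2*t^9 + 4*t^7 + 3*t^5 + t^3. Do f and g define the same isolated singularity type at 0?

No.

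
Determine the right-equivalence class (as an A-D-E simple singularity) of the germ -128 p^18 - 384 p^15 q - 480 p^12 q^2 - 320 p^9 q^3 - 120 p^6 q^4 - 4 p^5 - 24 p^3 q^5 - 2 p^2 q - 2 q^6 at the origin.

D7

The Hessian of f at 0 is [[0, 0], [0, 0]] with rank 0, so corank 2. A Groebner basis of the Jacobian ideal J(f) in C{p,q} is {p^2/6 + q^5, p^3, p*q}; counting standard monomials gives mu = 7. Corank 2; j^3 = -2*p^2*q has shape L^2 M (L != M), so D-series; mu = 7 gives D_7.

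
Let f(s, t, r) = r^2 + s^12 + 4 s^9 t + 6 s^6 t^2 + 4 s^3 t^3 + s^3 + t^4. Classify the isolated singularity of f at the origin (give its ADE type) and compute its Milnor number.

Type E6, Milnor number mu = 6.

The Hessian of f at 0 has rank 1. Corank 2; j^3 = s^3 is a perfect cube, so E-series; the 4-jet and mu = 6 give E_6.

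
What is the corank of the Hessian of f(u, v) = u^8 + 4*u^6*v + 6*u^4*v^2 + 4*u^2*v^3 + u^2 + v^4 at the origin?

1

The Hessian at 0 is [[2, 0], [0, 0]] of rank 1; hence corank 1.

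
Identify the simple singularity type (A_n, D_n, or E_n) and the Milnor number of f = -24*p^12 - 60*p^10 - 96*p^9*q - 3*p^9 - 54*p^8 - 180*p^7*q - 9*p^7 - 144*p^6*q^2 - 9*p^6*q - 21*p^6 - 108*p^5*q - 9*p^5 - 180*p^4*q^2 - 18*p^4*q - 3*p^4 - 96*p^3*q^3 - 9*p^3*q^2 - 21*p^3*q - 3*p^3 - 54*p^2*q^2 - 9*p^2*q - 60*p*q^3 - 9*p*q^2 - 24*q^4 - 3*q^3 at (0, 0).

Type E_{7}, Milnor number mu = 7.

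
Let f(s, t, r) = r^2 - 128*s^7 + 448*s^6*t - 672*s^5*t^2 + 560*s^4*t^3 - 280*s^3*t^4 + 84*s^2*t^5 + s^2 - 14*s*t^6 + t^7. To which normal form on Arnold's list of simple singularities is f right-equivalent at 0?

A_6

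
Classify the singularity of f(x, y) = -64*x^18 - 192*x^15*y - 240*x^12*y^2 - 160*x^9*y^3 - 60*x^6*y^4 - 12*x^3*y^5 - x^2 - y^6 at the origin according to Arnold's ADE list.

A_5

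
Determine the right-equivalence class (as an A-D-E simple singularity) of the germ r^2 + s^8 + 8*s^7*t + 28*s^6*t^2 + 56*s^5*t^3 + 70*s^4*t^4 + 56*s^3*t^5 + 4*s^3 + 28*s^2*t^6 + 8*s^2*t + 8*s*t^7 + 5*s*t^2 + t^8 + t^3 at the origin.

D_9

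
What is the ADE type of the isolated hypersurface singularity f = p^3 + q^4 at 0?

The Hessian of f at 0 has rank 0. Corank 2; j^3 = p^3 is a perfect cube, so E-series; the 4-jet and mu = 6 give E_6.

E_{6}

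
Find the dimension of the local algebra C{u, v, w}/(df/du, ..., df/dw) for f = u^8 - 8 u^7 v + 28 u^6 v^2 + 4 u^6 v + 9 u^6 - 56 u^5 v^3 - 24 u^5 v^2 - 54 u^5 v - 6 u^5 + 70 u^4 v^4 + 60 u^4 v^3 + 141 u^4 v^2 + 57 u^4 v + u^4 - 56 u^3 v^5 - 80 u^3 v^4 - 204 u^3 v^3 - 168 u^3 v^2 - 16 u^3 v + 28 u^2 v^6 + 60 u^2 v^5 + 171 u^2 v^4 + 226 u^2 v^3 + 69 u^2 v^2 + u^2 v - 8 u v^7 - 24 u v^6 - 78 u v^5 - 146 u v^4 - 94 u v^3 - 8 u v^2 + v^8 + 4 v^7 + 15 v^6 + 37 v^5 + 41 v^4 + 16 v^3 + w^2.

The Hessian of f at 0 is [[0, 0, 0], [0, 0, 0], [0, 0, 2]] with rank 1, so corank 2. A Groebner basis of the Jacobian ideal J(f) in C{u,v,w} is {u*v^2 - 4*u*v/27 + 16*v^2/27, -u*v/27 + v^3 + 4*v^2/27, u^2 - 212*u*v/27 + 416*v^2/27, w}; counting standard monomials gives mu = 5. Corank 2; j^3 = v*(u - 4*v)^2 has shape L^2 M (L != M), so D-series; mu = 5 gives D_5.

5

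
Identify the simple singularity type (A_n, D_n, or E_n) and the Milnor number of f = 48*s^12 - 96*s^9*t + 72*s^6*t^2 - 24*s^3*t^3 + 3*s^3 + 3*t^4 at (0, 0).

Type E_6, Milnor number mu = 6.

The Hessian of f at 0 is [[0, 0], [0, 0]] with rank 0, so corank 2. A Groebner basis of the Jacobian ideal J(f) in C{s,t} is {t^3, s^2}; counting standard monomials gives mu = 6. Corank 2; j^3 = 3*s^3 is a perfect cube, so E-series; the 4-jet and mu = 6 give E_6.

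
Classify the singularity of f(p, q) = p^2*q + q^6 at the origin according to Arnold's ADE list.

D_7

The Hessian of f at 0 is [[0, 0], [0, 0]] with rank 0, so corank 2. A Groebner basis of the Jacobian ideal J(f) in C{p,q} is {p^2/6 + q^5, p^3, p*q}; counting standard monomials gives mu = 7. Corank 2; j^3 = p^2*q has shape L^2 M (L != M), so D-series; mu = 7 gives D_7.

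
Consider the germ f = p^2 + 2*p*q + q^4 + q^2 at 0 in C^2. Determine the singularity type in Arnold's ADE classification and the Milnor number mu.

Type A3, Milnor number mu = 3.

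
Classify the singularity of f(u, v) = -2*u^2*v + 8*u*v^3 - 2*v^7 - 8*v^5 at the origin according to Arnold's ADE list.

D_8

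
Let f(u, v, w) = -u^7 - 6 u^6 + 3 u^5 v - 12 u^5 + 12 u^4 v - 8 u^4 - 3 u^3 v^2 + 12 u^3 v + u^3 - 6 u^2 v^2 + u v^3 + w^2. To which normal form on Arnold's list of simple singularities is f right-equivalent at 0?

E_7

The Hessian of f at 0 has rank 1. Corank 2; j^3 = u^3 is a perfect cube, so E-series; the 4-jet and mu = 7 give E_7.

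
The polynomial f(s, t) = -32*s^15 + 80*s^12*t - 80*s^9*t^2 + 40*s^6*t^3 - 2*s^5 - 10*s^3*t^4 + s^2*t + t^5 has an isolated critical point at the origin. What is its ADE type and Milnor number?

Type D6, Milnor number mu = 6.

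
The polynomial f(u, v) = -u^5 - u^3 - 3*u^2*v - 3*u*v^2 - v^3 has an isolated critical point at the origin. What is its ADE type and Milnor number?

Type E8, Milnor number mu = 8.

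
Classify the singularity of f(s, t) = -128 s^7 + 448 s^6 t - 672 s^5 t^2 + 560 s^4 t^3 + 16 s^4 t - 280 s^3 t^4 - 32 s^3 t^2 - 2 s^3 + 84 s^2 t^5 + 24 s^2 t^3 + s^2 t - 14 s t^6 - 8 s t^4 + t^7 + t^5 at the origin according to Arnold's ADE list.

The Hessian of f at 0 is [[0, 0], [0, 0]] with rank 0, so corank 2. A Groebner basis of the Jacobian ideal J(f) in C{s,t} is {s*t/11 + t^4, s*t^2, s^2 - 5*s*t/11}; counting standard monomials gives mu = 6. Corank 2; j^3 = -s^2*(2*s - t) has shape L^2 M (L != M), so D-series; mu = 6 gives D_6.

D_6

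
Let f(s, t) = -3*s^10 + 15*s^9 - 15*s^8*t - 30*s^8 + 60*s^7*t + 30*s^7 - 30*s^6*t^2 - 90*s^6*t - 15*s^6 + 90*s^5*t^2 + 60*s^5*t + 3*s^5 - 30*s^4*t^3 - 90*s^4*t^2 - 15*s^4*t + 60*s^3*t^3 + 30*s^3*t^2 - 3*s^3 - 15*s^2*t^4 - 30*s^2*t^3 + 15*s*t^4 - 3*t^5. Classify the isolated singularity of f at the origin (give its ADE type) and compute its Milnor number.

Type E_8, Milnor number mu = 8.

The Hessian of f at 0 is [[0, 0], [0, 0]] with rank 0, so corank 2. A Groebner basis of the Jacobian ideal J(f) in C{s,t} is {t^5, s*t^3 - t^4/4, s^2}; counting standard monomials gives mu = 8. Corank 2; j^3 = -3*s^3 is a perfect cube, so E-series; the 5-jet and mu = 8 give E_8.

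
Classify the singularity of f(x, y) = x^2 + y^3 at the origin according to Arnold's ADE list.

The Hessian of f at 0 is [[2, 0], [0, 0]] with rank 1, so corank 1. A Groebner basis of the Jacobian ideal J(f) in C{x,y} is {y^2, x}; counting standard monomials gives mu = 2. Corank 1: A-series; mu = 2 gives A_2.

A_{2}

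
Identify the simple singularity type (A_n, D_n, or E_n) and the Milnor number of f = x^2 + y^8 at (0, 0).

Type A_7, Milnor number mu = 7.

The Hessian of f at 0 has rank 1. Corank 1: A-series; mu = 7 gives A_7.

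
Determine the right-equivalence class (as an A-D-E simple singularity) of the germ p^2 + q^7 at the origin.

A_6

The Hessian of f at 0 has rank 1. Corank 1: A-series; mu = 6 gives A_6.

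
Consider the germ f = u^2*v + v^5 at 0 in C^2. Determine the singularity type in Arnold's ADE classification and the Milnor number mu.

Type D6, Milnor number mu = 6.

The Hessian of f at 0 is [[0, 0], [0, 0]] with rank 0, so corank 2. A Groebner basis of the Jacobian ideal J(f) in C{u,v} is {u^2/5 + v^4, u^3, u*v}; counting standard monomials gives mu = 6. Corank 2; j^3 = u^2*v has shape L^2 M (L != M), so D-series; mu = 6 gives D_6.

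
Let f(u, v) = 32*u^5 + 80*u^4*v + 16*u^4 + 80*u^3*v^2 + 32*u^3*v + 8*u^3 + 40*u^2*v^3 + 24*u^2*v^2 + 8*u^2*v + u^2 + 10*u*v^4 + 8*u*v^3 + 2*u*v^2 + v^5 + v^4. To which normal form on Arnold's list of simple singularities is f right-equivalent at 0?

A_4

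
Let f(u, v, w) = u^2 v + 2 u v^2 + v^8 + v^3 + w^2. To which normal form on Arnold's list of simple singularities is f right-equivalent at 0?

D_{9}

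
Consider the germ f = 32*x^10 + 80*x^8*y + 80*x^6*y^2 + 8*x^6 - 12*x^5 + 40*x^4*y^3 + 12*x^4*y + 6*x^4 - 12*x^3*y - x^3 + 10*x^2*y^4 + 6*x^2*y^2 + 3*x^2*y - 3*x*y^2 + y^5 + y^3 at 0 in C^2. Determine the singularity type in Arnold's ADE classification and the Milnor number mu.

Type E_8, Milnor number mu = 8.

The Hessian of f at 0 has rank 0. Corank 2; j^3 = -(x - y)^3 is a perfect cube, so E-series; the 5-jet and mu = 8 give E_8.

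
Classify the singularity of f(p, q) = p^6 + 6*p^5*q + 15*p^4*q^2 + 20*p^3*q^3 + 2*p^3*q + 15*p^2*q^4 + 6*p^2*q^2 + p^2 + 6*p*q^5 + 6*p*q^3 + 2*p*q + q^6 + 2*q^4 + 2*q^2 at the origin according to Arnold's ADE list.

A_1

The Hessian of f at 0 is [[2, 2], [2, 4]] with rank 2, so corank 0. A Groebner basis of the Jacobian ideal J(f) in C{p,q} is {p, q}; counting standard monomials gives mu = 1. Corank 0: nondegenerate Morse point, so A_1.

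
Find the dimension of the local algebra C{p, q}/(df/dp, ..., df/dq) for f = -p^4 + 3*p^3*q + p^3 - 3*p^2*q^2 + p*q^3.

7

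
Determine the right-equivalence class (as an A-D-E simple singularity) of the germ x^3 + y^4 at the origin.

The Hessian of f at 0 has rank 0. Corank 2; j^3 = x^3 is a perfect cube, so E-series; the 4-jet and mu = 6 give E_6.

E_{6}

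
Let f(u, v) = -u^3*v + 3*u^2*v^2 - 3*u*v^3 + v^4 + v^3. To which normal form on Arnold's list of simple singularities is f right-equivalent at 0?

E7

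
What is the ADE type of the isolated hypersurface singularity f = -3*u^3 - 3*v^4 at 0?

E_{6}

The Hessian of f at 0 is [[0, 0], [0, 0]] with rank 0, so corank 2. A Groebner basis of the Jacobian ideal J(f) in C{u,v} is {v^3, u^2}; counting standard monomials gives mu = 6. Corank 2; j^3 = -3*u^3 is a perfect cube, so E-series; the 4-jet and mu = 6 give E_6.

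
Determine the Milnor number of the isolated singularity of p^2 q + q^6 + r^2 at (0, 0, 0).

7

The Hessian of f at 0 has rank 1. Corank 2; j^3 = p^2*q has shape L^2 M (L != M), so D-series; mu = 7 gives D_7.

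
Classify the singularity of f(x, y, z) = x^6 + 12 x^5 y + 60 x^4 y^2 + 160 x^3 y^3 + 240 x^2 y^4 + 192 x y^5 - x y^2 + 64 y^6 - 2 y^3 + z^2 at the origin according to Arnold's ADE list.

D_7

The Hessian of f at 0 has rank 1. Corank 2; j^3 = -y^2*(x + 2*y) has shape L^2 M (L != M), so D-series; mu = 7 gives D_7.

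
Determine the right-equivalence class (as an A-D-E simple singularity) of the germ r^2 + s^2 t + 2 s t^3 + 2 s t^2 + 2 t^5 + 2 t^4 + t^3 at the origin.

D6

The Hessian of f at 0 has rank 1. Corank 2; j^3 = t*(s + t)^2 has shape L^2 M (L != M), so D-series; mu = 6 gives D_6.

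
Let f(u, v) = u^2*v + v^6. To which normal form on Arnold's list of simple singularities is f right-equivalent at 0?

The Hessian of f at 0 has rank 0. Corank 2; j^3 = u^2*v has shape L^2 M (L != M), so D-series; mu = 7 gives D_7.

D_7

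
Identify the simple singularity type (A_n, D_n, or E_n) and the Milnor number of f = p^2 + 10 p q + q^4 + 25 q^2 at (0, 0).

Type A_3, Milnor number mu = 3.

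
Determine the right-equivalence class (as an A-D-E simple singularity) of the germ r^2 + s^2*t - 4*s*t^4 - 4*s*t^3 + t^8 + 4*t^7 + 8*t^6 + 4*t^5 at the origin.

The Hessian of f at 0 has rank 1. Corank 2; j^3 = s^2*t has shape L^2 M (L != M), so D-series; mu = 9 gives D_9.

D9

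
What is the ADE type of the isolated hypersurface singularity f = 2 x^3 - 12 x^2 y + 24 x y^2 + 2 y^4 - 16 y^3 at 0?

E6

The Hessian of f at 0 is [[0, 0], [0, 0]] with rank 0, so corank 2. A Groebner basis of the Jacobian ideal J(f) in C{x,y} is {y^3, x^2 - 4*x*y + 4*y^2}; counting standard monomials gives mu = 6. Corank 2; j^3 = 2*(x - 2*y)^3 is a perfect cube, so E-series; the 4-jet and mu = 6 give E_6.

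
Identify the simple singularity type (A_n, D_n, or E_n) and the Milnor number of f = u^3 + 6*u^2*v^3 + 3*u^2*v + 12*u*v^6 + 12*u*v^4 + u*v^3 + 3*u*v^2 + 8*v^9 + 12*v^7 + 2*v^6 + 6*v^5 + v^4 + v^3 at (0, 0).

Type E_{7}, Milnor number mu = 7.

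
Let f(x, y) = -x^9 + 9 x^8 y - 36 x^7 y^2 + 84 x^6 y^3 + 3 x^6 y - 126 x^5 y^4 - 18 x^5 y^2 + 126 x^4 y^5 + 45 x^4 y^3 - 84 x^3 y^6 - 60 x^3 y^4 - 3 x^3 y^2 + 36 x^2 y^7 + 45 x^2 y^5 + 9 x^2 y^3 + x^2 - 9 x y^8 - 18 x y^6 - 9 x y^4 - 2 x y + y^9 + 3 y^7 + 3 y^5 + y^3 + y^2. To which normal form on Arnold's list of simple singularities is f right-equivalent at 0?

A_{2}

The Hessian of f at 0 is [[2, -2], [-2, 2]] with rank 1, so corank 1. A Groebner basis of the Jacobian ideal J(f) in C{x,y} is {y^2, x - y}; counting standard monomials gives mu = 2. Corank 1: A-series; mu = 2 gives A_2.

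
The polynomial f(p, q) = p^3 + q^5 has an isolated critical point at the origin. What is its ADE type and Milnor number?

The Hessian of f at 0 is [[0, 0], [0, 0]] with rank 0, so corank 2. A Groebner basis of the Jacobian ideal J(f) in C{p,q} is {q^4, p^2}; counting standard monomials gives mu = 8. Corank 2; j^3 = p^3 is a perfect cube, so E-series; the 5-jet and mu = 8 give E_8.

Type E_8, Milnor number mu = 8.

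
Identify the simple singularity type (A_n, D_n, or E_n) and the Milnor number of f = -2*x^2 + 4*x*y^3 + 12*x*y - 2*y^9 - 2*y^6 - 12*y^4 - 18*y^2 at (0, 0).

Type A_8, Milnor number mu = 8.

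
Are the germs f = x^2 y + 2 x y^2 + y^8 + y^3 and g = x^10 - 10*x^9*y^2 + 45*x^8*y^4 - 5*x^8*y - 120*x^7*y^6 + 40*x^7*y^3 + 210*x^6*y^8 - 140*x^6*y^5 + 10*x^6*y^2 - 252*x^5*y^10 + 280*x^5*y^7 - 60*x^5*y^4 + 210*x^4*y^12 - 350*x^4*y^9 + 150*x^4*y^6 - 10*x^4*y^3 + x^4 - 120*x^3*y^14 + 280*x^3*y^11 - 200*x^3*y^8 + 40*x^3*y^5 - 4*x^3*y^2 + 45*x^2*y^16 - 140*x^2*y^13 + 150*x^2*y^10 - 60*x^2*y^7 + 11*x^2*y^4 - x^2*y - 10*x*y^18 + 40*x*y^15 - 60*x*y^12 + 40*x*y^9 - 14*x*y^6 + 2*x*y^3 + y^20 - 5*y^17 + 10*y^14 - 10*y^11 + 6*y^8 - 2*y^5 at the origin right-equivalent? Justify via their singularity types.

No.

The Hessian of f at 0 is [[0, 0], [0, 0]] with rank 0, so corank 2. A Groebner basis of the Jacobian ideal J(f) in C{x,y} is {x^2/8 + y^7 - y^2/8, x^3 + y^3, x*y + y^2}; counting standard monomials gives mu = 9. Corank 2; j^3 = y*(x + y)^2 has shape L^2 M (L != M), so D-series; mu = 9 gives D_9. The Hessian of g at 0 is [[0, 0], [0, 0]] with rank 0, so corank 2. A Groebner basis of the Jacobian ideal J(g) in C{x,y} is {x^3, x^2*y, x^2/4 + x*y^2, -x*y + y^3}; counting standard monomials gives mu = 6. Corank 2; j^3 = -x^2*y has shape L^2 M (L != M), so D-series; mu = 6 gives D_6. f is D_9 but g is D_6, hence not right-equivalent.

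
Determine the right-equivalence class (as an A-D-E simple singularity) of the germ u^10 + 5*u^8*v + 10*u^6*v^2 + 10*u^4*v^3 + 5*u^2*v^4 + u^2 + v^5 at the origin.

A_4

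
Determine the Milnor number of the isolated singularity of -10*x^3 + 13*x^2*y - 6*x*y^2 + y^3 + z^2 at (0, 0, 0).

The Hessian of f at 0 is [[0, 0, 0], [0, 0, 0], [0, 0, 2]] with rank 1, so corank 2. A Groebner basis of the Jacobian ideal J(f) in C{x,y,z} is {y^3, x^2 - 3*y^2/11, x*y - 6*y^2/11, z}; counting standard monomials gives mu = 4. Corank 2; j^3 = -(2*x - y)*(5*x^2 - 4*x*y + y^2) splits into three distinct lines over C (the quadratic factor has nonzero discriminant), so D_4.

4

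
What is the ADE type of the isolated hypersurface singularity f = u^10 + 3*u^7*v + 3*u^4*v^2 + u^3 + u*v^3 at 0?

The Hessian of f at 0 is [[0, 0], [0, 0]] with rank 0, so corank 2. A Groebner basis of the Jacobian ideal J(f) in C{u,v} is {u^3, u*v^2, 3*u^2 + v^3}; counting standard monomials gives mu = 7. Corank 2; j^3 = u^3 is a perfect cube, so E-series; the 4-jet and mu = 7 give E_7.

E7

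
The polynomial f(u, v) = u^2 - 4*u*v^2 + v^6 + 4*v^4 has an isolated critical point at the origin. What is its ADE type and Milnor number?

Type A5, Milnor number mu = 5.

The Hessian of f at 0 is [[2, 0], [0, 0]] with rank 1, so corank 1. A Groebner basis of the Jacobian ideal J(f) in C{u,v} is {u^3, u^2*v, -u/2 + v^2}; counting standard monomials gives mu = 5. Corank 1: A-series; mu = 5 gives A_5.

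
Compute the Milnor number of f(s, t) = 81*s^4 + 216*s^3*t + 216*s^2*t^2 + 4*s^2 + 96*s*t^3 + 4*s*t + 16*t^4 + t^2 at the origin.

The Hessian of f at 0 has rank 1. Corank 1: A-series; mu = 3 gives A_3.

3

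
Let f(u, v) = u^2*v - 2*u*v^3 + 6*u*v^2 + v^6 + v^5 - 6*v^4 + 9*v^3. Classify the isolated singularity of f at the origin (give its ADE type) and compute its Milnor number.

Type D_7, Milnor number mu = 7.

The Hessian of f at 0 is [[0, 0], [0, 0]] with rank 0, so corank 2. A Groebner basis of the Jacobian ideal J(f) in C{u,v} is {u^3 - 3*u^2/2 - 51*u*v^2/2 - 117*u*v/2 - 162*v^2, u^2*v + u^2/6 + 35*u*v^2/6 + 19*u*v/2 + 27*v^2, -u*v + v^3 - 3*v^2}; counting standard monomials gives mu = 7. Corank 2; j^3 = v*(u + 3*v)^2 has shape L^2 M (L != M), so D-series; mu = 7 gives D_7.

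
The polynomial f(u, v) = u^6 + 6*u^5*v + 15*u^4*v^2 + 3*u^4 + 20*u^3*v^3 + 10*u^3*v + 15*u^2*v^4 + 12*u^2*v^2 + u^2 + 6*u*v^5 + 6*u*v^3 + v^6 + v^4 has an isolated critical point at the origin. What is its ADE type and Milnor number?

Type A3, Milnor number mu = 3.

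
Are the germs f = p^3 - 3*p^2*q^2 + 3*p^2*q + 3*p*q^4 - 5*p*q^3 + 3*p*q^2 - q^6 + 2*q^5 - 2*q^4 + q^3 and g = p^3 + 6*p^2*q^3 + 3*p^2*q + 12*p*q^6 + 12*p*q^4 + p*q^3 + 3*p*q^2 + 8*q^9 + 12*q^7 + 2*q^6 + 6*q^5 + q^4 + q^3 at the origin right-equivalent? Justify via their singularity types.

Yes.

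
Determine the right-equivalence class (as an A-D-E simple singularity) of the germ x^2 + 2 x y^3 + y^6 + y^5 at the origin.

The Hessian of f at 0 is [[2, 0], [0, 0]] with rank 1, so corank 1. A Groebner basis of the Jacobian ideal J(f) in C{x,y} is {x + y^3, x^2, x*y}; counting standard monomials gives mu = 4. Corank 1: A-series; mu = 4 gives A_4.

A_{4}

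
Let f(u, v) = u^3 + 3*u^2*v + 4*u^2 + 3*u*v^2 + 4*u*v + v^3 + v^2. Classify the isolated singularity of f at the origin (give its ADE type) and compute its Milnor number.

Type A_2, Milnor number mu = 2.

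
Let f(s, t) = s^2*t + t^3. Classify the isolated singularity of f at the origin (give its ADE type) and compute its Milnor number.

The Hessian of f at 0 has rank 0. Corank 2; j^3 = t*(s^2 + t^2) splits into three distinct lines over C (the quadratic factor has nonzero discriminant), so D_4.

Type D_{4}, Milnor number mu = 4.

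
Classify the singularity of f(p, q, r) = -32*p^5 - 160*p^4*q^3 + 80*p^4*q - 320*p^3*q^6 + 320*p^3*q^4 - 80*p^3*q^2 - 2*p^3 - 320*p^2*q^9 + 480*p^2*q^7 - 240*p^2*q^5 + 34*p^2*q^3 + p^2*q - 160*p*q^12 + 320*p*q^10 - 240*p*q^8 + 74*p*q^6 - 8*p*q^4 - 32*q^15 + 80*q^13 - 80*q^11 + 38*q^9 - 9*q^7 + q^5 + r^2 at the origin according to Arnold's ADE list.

D_{6}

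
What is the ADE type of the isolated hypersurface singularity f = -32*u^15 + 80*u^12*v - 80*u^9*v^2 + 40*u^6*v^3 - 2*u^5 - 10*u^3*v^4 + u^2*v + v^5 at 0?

D6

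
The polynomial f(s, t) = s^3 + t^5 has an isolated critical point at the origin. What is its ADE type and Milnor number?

The Hessian of f at 0 has rank 0. Corank 2; j^3 = s^3 is a perfect cube, so E-series; the 5-jet and mu = 8 give E_8.

Type E8, Milnor number mu = 8.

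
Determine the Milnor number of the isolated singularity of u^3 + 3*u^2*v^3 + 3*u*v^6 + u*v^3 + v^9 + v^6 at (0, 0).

The Hessian of f at 0 has rank 0. Corank 2; j^3 = u^3 is a perfect cube, so E-series; the 4-jet and mu = 7 give E_7.

7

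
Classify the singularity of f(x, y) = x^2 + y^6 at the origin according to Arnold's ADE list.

The Hessian of f at 0 has rank 1. Corank 1: A-series; mu = 5 gives A_5.

A5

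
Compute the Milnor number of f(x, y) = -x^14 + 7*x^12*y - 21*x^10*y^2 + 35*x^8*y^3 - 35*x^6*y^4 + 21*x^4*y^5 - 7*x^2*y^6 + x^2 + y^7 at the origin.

6

The Hessian of f at 0 has rank 1. Corank 1: A-series; mu = 6 gives A_6.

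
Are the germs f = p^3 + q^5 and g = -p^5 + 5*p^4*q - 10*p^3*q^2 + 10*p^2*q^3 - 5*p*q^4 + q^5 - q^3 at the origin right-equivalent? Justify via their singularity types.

The Hessian of f at 0 is [[0, 0], [0, 0]] with rank 0, so corank 2. A Groebner basis of the Jacobian ideal J(f) in C{p,q} is {q^4, p^2}; counting standard monomials gives mu = 8. Corank 2; j^3 = p^3 is a perfect cube, so E-series; the 5-jet and mu = 8 give E_8. The Hessian of g at 0 is [[0, 0], [0, 0]] with rank 0, so corank 2. A Groebner basis of the Jacobian ideal J(g) in C{p,q} is {p^4 - 4*p^3*q, q^2}; counting standard monomials gives mu = 8. Corank 2; j^3 = -q^3 is a perfect cube, so E-series; the 5-jet and mu = 8 give E_8. Both have type E_8, hence right-equivalent.

Yes.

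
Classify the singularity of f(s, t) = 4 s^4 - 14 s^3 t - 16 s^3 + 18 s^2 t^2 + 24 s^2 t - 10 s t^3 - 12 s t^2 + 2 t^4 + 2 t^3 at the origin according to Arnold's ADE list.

E_7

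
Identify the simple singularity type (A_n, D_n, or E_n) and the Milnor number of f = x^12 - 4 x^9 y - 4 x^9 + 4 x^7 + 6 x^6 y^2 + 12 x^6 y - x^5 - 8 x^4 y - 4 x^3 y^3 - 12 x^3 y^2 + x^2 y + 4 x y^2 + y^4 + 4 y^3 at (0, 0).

Type D5, Milnor number mu = 5.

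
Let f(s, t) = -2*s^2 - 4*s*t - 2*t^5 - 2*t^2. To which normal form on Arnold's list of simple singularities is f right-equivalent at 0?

The Hessian of f at 0 has rank 1. Corank 1: A-series; mu = 4 gives A_4.

A_{4}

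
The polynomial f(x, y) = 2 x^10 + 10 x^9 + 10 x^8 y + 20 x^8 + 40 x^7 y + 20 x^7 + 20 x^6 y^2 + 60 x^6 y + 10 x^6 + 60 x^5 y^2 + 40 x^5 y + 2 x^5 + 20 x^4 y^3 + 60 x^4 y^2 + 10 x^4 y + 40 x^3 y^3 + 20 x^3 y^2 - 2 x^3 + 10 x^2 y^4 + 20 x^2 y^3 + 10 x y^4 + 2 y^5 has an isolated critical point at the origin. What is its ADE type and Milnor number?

Type E_8, Milnor number mu = 8.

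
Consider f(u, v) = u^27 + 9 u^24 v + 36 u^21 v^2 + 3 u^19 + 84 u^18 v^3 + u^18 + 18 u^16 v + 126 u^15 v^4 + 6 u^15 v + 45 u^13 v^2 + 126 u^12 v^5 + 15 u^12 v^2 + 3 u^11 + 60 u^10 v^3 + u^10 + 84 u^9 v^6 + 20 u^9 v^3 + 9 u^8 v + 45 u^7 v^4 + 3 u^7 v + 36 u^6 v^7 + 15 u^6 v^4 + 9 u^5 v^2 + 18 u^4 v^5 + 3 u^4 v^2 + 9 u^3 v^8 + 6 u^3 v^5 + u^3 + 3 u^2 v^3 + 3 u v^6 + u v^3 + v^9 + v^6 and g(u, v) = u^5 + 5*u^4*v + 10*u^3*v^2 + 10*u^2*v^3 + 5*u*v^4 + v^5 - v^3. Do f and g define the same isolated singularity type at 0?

No.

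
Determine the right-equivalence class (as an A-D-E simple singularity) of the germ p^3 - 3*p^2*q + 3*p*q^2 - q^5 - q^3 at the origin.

E_{8}

The Hessian of f at 0 has rank 0. Corank 2; j^3 = (p - q)^3 is a perfect cube, so E-series; the 5-jet and mu = 8 give E_8.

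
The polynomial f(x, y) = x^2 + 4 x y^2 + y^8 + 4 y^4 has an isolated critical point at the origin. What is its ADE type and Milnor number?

The Hessian of f at 0 has rank 1. Corank 1: A-series; mu = 7 gives A_7.

Type A7, Milnor number mu = 7.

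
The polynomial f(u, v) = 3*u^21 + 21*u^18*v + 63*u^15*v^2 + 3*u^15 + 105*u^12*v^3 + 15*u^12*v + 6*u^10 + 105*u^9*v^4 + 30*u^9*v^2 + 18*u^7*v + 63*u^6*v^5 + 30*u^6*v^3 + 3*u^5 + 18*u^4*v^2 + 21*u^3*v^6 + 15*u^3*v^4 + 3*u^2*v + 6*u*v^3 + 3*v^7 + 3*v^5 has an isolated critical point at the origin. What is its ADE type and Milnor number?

Type D_8, Milnor number mu = 8.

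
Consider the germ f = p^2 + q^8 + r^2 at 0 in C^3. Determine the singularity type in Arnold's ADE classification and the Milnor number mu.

Type A7, Milnor number mu = 7.

The Hessian of f at 0 is [[2, 0, 0], [0, 0, 0], [0, 0, 2]] with rank 2, so corank 1. A Groebner basis of the Jacobian ideal J(f) in C{p,q,r} is {q^7, p, r}; counting standard monomials gives mu = 7. Corank 1: A-series; mu = 7 gives A_7.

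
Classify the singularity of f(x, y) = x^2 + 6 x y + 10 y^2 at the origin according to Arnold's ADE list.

The Hessian of f at 0 has rank 2. Corank 0: nondegenerate Morse point, so A_1.

A_1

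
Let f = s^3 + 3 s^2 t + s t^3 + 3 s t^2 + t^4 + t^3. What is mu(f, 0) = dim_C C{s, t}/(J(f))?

7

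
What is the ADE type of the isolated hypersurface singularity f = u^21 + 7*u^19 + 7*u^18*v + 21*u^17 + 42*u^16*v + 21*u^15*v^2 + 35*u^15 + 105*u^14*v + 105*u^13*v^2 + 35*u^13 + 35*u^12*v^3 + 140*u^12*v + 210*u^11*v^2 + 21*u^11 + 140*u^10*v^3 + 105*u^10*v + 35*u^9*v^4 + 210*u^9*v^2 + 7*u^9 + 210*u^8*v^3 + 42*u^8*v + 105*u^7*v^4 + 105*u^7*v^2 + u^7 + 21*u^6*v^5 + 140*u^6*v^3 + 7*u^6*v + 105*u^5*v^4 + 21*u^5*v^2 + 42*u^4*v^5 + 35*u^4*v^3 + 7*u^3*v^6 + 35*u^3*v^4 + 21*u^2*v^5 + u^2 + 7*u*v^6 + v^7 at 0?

A6

The Hessian of f at 0 is [[2, 0], [0, 0]] with rank 1, so corank 1. A Groebner basis of the Jacobian ideal J(f) in C{u,v} is {v^6, u}; counting standard monomials gives mu = 6. Corank 1: A-series; mu = 6 gives A_6.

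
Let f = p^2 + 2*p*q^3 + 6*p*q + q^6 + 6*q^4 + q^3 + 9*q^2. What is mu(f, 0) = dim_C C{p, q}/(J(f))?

The Hessian of f at 0 has rank 1. Corank 1: A-series; mu = 2 gives A_2.

2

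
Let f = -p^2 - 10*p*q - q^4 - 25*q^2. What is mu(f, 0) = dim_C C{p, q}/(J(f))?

The Hessian of f at 0 is [[-2, -10], [-10, -50]] with rank 1, so corank 1. A Groebner basis of the Jacobian ideal J(f) in C{p,q} is {q^3, p + 5*q}; counting standard monomials gives mu = 3. Corank 1: A-series; mu = 3 gives A_3.

3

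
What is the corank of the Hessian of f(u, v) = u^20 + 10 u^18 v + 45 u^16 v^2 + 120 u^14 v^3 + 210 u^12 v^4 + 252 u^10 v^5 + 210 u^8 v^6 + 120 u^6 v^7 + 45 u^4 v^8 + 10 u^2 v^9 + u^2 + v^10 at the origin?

1

Hessian at 0 has rank 1.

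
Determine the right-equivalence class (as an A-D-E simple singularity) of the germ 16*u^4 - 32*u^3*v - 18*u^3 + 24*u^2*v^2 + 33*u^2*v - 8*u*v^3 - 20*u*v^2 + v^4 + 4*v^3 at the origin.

The Hessian of f at 0 has rank 0. Corank 2; j^3 = -(2*u - v)*(3*u - 2*v)^2 has shape L^2 M (L != M), so D-series; mu = 5 gives D_5.

D_5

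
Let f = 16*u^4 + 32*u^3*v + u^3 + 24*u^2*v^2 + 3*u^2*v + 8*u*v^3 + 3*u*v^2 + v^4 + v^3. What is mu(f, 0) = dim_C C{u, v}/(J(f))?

The Hessian of f at 0 is [[0, 0], [0, 0]] with rank 0, so corank 2. A Groebner basis of the Jacobian ideal J(f) in C{u,v} is {v^4, u*v^2 + 5*v^3/6, u^2 + 2*u*v + v^2}; counting standard monomials gives mu = 6. Corank 2; j^3 = (u + v)^3 is a perfect cube, so E-series; the 4-jet and mu = 6 give E_6.

6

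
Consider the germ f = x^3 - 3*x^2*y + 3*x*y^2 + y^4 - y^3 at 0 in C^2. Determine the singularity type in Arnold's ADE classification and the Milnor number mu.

Type E_6, Milnor number mu = 6.

The Hessian of f at 0 is [[0, 0], [0, 0]] with rank 0, so corank 2. A Groebner basis of the Jacobian ideal J(f) in C{x,y} is {y^3, x^2 - 2*x*y + y^2}; counting standard monomials gives mu = 6. Corank 2; j^3 = (x - y)^3 is a perfect cube, so E-series; the 4-jet and mu = 6 give E_6.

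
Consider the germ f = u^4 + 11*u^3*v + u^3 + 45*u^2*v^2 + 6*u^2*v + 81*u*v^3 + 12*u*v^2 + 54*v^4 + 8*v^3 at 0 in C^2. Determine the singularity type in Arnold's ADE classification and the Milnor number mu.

Type E_7, Milnor number mu = 7.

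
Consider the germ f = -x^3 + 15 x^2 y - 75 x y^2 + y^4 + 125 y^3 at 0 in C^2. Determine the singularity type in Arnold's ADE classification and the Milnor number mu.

The Hessian of f at 0 is [[0, 0], [0, 0]] with rank 0, so corank 2. A Groebner basis of the Jacobian ideal J(f) in C{x,y} is {y^3, x^2 - 10*x*y + 25*y^2}; counting standard monomials gives mu = 6. Corank 2; j^3 = -(x - 5*y)^3 is a perfect cube, so E-series; the 4-jet and mu = 6 give E_6.

Type E_{6}, Milnor number mu = 6.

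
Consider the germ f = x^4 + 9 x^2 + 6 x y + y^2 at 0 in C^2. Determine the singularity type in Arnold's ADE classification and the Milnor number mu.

Type A3, Milnor number mu = 3.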